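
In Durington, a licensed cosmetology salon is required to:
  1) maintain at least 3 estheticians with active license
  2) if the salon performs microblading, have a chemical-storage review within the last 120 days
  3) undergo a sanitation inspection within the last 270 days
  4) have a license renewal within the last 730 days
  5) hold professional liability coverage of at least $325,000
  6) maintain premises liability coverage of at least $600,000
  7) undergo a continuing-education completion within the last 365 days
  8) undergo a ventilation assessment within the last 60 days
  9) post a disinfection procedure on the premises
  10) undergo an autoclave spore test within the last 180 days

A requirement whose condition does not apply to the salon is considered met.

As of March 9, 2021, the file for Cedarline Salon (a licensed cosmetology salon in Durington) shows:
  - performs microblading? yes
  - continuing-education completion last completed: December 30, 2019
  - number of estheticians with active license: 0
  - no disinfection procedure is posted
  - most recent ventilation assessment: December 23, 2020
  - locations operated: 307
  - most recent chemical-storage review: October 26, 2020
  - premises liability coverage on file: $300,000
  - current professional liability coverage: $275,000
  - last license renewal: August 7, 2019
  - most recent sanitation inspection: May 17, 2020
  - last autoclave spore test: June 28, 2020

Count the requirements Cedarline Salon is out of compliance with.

9

1. estheticians with active license 0 < 3 → not met
2. condition 'performs microblading' holds; chemical-storage review 134 days ago vs limit 120 → not met
3. sanitation inspection 296 days ago vs limit 270 → not met
4. license renewal 580 days ago vs limit 730 → met
5. professional liability coverage $275,000 < $325,000 → not met
6. premises liability coverage $300,000 < $600,000 → not met
7. continuing-education completion 435 days ago vs limit 365 → not met
8. ventilation assessment 76 days ago vs limit 60 → not met
9. disinfection procedure absent → not met
10. autoclave spore test 254 days ago vs limit 180 → not met
Not met: 9 of 10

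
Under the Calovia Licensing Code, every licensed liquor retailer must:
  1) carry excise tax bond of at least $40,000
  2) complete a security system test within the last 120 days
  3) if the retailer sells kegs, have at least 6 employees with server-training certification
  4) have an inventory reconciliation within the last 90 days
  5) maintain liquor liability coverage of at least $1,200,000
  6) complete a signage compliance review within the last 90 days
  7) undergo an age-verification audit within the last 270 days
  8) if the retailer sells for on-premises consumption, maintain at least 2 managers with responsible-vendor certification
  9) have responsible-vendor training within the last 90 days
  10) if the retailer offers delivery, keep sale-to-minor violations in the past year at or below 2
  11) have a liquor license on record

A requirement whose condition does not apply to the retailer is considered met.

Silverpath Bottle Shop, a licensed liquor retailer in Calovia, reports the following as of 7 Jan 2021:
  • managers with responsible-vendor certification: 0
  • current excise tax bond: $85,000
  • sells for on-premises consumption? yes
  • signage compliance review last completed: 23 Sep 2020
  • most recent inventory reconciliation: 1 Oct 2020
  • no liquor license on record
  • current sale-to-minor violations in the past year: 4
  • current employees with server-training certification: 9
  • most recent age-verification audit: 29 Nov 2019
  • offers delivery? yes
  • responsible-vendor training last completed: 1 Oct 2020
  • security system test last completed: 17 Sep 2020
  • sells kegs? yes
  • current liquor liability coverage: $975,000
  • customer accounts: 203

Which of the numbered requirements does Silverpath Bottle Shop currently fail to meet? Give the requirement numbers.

4, 5, 6, 7, 8, 9, 10, 11

1. excise tax bond $85,000 ≥ $40,000 → met
2. security system test 112 days ago vs limit 120 → met
3. condition 'sells kegs' holds; employees with server-training certification 9 ≥ 6 → met
4. inventory reconciliation 98 days ago vs limit 90 → not met
5. liquor liability coverage $975,000 < $1,200,000 → not met
6. signage compliance review 106 days ago vs limit 90 → not met
7. age-verification audit 405 days ago vs limit 270 → not met
8. condition 'sells for on-premises consumption' holds; managers with responsible-vendor certification 0 < 2 → not met
9. responsible-vendor training 98 days ago vs limit 90 → not met
10. condition 'offers delivery' holds; sale-to-minor violations in the past year 4 > 2 → not met
11. liquor license absent → not met
Not met: 4, 5, 6, 7, 8, 9, 10, 11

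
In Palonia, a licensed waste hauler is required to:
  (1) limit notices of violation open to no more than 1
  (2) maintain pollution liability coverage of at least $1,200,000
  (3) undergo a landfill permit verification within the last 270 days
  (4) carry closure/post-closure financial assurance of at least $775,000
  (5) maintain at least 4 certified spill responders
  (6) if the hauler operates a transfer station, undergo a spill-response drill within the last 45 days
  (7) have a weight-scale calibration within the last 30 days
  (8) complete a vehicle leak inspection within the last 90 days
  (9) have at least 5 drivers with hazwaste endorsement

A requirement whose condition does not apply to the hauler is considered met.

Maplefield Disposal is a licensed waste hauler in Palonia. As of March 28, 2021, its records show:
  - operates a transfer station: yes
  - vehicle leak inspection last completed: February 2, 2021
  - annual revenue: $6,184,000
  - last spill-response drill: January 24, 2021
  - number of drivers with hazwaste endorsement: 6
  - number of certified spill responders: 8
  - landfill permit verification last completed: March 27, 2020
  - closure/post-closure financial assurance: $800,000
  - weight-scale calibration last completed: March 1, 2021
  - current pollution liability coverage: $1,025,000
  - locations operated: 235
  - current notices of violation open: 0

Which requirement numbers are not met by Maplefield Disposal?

1. notices of violation open 0 ≤ 1 → met
2. pollution liability coverage $1,025,000 < $1,200,000 → not met
3. landfill permit verification 366 days ago vs limit 270 → not met
4. closure/post-closure financial assurance $800,000 ≥ $775,000 → met
5. certified spill responders 8 ≥ 4 → met
6. condition 'operates a transfer station' holds; spill-response drill 63 days ago vs limit 45 → not met
7. weight-scale calibration 27 days ago vs limit 30 → met
8. vehicle leak inspection 54 days ago vs limit 90 → met
9. drivers with hazwaste endorsement 6 ≥ 5 → met
Not met: 2, 3, 6

2, 3, 6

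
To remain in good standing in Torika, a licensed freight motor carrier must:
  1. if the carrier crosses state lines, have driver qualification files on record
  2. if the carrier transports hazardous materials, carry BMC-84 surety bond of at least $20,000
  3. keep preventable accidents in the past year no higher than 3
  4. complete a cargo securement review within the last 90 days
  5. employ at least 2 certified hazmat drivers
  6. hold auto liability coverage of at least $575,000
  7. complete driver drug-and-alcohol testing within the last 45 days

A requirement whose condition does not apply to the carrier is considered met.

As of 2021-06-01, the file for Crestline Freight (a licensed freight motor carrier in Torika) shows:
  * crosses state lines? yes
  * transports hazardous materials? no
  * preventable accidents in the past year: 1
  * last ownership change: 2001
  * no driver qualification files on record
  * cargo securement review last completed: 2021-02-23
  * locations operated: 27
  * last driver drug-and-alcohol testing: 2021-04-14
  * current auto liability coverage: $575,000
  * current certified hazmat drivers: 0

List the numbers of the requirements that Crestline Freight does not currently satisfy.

1. condition 'crosses state lines' holds; driver qualification files absent → not met
2. condition 'transports hazardous materials' does not hold → requirement n/a → met
3. preventable accidents in the past year 1 ≤ 3 → met
4. cargo securement review 98 days ago vs limit 90 → not met
5. certified hazmat drivers 0 < 2 → not met
6. auto liability coverage $575,000 ≥ $575,000 → met
7. driver drug-and-alcohol testing 48 days ago vs limit 45 → not met
Not met: 1, 4, 5, 7

1, 4, 5, 7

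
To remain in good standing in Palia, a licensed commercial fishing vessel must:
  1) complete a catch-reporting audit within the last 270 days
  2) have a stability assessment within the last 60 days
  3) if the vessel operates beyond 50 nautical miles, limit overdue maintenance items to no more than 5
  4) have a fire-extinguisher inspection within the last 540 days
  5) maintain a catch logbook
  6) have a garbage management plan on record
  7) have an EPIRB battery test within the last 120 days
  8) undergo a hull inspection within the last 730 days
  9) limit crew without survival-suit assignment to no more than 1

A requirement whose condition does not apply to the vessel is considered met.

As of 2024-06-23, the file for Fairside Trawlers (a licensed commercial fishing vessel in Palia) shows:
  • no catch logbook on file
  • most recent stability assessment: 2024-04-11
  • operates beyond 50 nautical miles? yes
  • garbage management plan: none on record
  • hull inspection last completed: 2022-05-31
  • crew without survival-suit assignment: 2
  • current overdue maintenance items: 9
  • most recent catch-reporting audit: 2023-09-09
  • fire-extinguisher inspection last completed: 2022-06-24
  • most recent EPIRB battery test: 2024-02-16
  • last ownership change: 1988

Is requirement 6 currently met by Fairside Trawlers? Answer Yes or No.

No

6. garbage management plan absent → not met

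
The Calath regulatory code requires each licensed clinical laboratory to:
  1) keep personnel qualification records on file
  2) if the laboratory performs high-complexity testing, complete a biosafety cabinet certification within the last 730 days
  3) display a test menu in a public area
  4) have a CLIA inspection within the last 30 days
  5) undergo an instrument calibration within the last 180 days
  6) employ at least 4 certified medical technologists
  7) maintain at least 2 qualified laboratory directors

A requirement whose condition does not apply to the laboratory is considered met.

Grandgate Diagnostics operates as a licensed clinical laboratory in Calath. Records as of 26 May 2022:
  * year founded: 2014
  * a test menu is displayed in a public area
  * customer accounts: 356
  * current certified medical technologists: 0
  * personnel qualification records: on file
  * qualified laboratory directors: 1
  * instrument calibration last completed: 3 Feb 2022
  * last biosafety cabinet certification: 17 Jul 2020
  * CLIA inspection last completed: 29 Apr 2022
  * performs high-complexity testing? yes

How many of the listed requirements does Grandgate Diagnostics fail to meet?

2

1. personnel qualification records present → met
2. condition 'performs high-complexity testing' holds; biosafety cabinet certification 678 days ago vs limit 730 → met
3. test menu present → met
4. CLIA inspection 27 days ago vs limit 30 → met
5. instrument calibration 112 days ago vs limit 180 → met
6. certified medical technologists 0 < 4 → not met
7. qualified laboratory directors 1 < 2 → not met
Not met: 2 of 7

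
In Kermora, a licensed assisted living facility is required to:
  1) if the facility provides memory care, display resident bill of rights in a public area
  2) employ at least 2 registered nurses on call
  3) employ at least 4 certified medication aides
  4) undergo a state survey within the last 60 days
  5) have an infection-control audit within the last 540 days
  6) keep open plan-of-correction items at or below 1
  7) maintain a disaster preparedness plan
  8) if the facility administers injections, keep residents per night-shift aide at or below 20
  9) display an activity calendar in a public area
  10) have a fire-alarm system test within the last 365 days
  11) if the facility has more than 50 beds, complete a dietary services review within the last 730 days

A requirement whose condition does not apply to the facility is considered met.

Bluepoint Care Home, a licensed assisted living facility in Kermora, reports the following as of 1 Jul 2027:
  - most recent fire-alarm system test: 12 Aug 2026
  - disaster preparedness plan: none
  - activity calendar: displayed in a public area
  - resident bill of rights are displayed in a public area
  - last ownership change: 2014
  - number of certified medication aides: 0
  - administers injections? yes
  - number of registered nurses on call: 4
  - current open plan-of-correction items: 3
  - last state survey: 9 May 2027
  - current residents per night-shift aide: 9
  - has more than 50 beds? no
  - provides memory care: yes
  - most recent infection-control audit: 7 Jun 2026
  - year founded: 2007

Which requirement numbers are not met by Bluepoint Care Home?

3, 6, 7

1. condition 'provides memory care' holds; resident bill of rights present → met
2. registered nurses on call 4 ≥ 2 → met
3. certified medication aides 0 < 4 → not met
4. state survey 53 days ago vs limit 60 → met
5. infection-control audit 389 days ago vs limit 540 → met
6. open plan-of-correction items 3 > 1 → not met
7. disaster preparedness plan absent → not met
8. condition 'administers injections' holds; residents per night-shift aide 9 ≤ 20 → met
9. activity calendar present → met
10. fire-alarm system test 323 days ago vs limit 365 → met
11. condition 'has more than 50 beds' does not hold → requirement n/a → met
Not met: 3, 6, 7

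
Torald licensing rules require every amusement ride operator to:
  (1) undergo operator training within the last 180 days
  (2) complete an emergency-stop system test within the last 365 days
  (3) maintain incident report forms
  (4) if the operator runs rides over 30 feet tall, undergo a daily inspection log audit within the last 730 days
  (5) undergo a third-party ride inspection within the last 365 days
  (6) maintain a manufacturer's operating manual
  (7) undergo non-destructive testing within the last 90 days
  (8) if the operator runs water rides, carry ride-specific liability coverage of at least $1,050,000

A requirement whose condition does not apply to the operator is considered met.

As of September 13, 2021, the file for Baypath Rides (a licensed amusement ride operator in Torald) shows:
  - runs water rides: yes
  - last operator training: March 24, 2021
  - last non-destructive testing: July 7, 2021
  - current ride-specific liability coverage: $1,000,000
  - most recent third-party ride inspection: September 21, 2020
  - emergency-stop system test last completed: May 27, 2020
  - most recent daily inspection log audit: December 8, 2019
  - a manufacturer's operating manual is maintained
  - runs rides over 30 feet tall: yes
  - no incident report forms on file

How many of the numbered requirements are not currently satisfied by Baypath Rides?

1. operator training 173 days ago vs limit 180 → met
2. emergency-stop system test 474 days ago vs limit 365 → not met
3. incident report forms absent → not met
4. condition 'runs rides over 30 feet tall' holds; daily inspection log audit 645 days ago vs limit 730 → met
5. third-party ride inspection 357 days ago vs limit 365 → met
6. manufacturer's operating manual present → met
7. non-destructive testing 68 days ago vs limit 90 → met
8. condition 'runs water rides' holds; ride-specific liability coverage $1,000,000 < $1,050,000 → not met
Not met: 3 of 8

3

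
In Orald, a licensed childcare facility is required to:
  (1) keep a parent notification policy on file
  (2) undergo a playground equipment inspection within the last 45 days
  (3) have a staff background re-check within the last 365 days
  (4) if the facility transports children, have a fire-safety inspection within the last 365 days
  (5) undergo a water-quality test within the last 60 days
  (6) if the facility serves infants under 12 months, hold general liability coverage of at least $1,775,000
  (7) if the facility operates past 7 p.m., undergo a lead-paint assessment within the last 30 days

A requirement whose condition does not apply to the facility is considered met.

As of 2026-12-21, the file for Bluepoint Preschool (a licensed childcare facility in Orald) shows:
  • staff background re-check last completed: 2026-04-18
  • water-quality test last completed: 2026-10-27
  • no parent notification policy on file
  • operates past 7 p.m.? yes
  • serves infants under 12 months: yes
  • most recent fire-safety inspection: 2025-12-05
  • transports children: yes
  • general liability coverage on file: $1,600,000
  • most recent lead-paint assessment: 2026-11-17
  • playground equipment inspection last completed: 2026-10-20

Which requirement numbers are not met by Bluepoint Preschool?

1. parent notification policy absent → not met
2. playground equipment inspection 62 days ago vs limit 45 → not met
3. staff background re-check 247 days ago vs limit 365 → met
4. condition 'transports children' holds; fire-safety inspection 381 days ago vs limit 365 → not met
5. water-quality test 55 days ago vs limit 60 → met
6. condition 'serves infants under 12 months' holds; general liability coverage $1,600,000 < $1,775,000 → not met
7. condition 'operates past 7 p.m.' holds; lead-paint assessment 34 days ago vs limit 30 → not met
Not met: 1, 2, 4, 6, 7

1, 2, 4, 6, 7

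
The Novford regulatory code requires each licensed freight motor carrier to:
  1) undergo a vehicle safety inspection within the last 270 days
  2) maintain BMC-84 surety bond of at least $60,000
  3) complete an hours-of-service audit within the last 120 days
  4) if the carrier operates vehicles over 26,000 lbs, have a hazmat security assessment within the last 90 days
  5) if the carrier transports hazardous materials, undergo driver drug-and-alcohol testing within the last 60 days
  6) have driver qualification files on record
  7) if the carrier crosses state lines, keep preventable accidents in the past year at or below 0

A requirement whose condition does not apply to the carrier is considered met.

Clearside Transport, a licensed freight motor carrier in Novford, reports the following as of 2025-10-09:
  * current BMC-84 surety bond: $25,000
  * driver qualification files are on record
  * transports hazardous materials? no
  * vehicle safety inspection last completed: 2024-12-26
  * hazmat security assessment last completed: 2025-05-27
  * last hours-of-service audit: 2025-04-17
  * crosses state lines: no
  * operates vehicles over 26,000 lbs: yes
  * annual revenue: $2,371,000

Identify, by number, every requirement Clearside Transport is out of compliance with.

1, 2, 3, 4

1. vehicle safety inspection 287 days ago vs limit 270 → not met
2. BMC-84 surety bond $25,000 < $60,000 → not met
3. hours-of-service audit 175 days ago vs limit 120 → not met
4. condition 'operates vehicles over 26,000 lbs' holds; hazmat security assessment 135 days ago vs limit 90 → not met
5. condition 'transports hazardous materials' does not hold → requirement n/a → met
6. driver qualification files present → met
7. condition 'crosses state lines' does not hold → requirement n/a → met
Not met: 1, 2, 3, 4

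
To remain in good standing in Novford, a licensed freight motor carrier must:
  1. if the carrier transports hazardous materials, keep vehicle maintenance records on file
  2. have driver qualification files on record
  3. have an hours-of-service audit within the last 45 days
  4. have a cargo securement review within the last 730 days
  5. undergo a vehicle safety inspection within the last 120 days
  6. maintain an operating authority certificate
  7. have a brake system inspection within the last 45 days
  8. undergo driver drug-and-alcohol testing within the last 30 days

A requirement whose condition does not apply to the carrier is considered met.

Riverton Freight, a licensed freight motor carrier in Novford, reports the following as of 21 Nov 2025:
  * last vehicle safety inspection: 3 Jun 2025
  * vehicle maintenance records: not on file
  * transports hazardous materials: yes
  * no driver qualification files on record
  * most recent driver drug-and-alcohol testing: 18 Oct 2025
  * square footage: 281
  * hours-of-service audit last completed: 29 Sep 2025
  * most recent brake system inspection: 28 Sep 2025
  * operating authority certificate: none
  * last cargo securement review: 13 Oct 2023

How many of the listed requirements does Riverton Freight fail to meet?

8

1. condition 'transports hazardous materials' holds; vehicle maintenance records absent → not met
2. driver qualification files absent → not met
3. hours-of-service audit 53 days ago vs limit 45 → not met
4. cargo securement review 770 days ago vs limit 730 → not met
5. vehicle safety inspection 171 days ago vs limit 120 → not met
6. operating authority certificate absent → not met
7. brake system inspection 54 days ago vs limit 45 → not met
8. driver drug-and-alcohol testing 34 days ago vs limit 30 → not met
Not met: 8 of 8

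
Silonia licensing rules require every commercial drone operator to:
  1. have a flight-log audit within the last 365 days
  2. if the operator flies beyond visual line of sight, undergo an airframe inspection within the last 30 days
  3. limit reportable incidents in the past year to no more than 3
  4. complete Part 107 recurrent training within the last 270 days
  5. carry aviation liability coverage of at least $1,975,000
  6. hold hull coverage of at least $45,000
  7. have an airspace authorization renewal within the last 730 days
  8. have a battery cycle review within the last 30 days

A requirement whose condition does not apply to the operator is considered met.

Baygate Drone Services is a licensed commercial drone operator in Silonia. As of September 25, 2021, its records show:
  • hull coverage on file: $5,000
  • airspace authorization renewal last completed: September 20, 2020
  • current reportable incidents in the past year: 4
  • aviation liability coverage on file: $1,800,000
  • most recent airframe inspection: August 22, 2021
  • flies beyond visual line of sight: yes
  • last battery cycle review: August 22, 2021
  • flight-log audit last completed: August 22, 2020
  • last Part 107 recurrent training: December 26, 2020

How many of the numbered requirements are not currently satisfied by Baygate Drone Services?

7

1. flight-log audit 399 days ago vs limit 365 → not met
2. condition 'flies beyond visual line of sight' holds; airframe inspection 34 days ago vs limit 30 → not met
3. reportable incidents in the past year 4 > 3 → not met
4. Part 107 recurrent training 273 days ago vs limit 270 → not met
5. aviation liability coverage $1,800,000 < $1,975,000 → not met
6. hull coverage $5,000 < $45,000 → not met
7. airspace authorization renewal 370 days ago vs limit 730 → met
8. battery cycle review 34 days ago vs limit 30 → not met
Not met: 7 of 8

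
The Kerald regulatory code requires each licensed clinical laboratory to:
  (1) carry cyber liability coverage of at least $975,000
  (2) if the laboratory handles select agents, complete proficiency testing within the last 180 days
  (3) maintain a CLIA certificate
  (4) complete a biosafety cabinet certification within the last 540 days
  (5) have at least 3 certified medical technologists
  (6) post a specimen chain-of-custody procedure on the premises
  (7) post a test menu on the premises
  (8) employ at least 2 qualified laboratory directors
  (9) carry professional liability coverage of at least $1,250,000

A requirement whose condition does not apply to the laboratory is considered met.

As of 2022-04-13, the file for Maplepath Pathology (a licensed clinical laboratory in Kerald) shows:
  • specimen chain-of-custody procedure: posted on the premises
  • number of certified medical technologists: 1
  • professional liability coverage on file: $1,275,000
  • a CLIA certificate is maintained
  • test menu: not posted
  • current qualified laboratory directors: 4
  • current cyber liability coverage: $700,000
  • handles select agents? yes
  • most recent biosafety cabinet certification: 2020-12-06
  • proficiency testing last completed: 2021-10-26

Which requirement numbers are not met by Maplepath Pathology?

1, 5, 7

1. cyber liability coverage $700,000 < $975,000 → not met
2. condition 'handles select agents' holds; proficiency testing 169 days ago vs limit 180 → met
3. CLIA certificate present → met
4. biosafety cabinet certification 493 days ago vs limit 540 → met
5. certified medical technologists 1 < 3 → not met
6. specimen chain-of-custody procedure present → met
7. test menu absent → not met
8. qualified laboratory directors 4 ≥ 2 → met
9. professional liability coverage $1,275,000 ≥ $1,250,000 → met
Not met: 1, 5, 7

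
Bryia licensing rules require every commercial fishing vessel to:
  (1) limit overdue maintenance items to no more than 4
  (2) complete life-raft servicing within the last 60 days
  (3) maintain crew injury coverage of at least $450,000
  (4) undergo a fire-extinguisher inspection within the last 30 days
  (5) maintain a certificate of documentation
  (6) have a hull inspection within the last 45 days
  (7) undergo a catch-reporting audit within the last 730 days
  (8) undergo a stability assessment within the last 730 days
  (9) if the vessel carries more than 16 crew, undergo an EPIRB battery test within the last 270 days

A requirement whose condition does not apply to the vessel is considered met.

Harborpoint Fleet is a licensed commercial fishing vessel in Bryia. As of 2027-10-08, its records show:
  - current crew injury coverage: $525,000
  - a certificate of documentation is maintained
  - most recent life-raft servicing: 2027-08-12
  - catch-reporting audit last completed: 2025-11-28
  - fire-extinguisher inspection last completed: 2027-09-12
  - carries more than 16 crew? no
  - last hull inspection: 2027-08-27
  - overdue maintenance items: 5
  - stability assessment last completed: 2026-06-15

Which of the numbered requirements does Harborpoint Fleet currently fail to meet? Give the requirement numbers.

1

1. overdue maintenance items 5 > 4 → not met
2. life-raft servicing 57 days ago vs limit 60 → met
3. crew injury coverage $525,000 ≥ $450,000 → met
4. fire-extinguisher inspection 26 days ago vs limit 30 → met
5. certificate of documentation present → met
6. hull inspection 42 days ago vs limit 45 → met
7. catch-reporting audit 679 days ago vs limit 730 → met
8. stability assessment 480 days ago vs limit 730 → met
9. condition 'carries more than 16 crew' does not hold → requirement n/a → met
Not met: 1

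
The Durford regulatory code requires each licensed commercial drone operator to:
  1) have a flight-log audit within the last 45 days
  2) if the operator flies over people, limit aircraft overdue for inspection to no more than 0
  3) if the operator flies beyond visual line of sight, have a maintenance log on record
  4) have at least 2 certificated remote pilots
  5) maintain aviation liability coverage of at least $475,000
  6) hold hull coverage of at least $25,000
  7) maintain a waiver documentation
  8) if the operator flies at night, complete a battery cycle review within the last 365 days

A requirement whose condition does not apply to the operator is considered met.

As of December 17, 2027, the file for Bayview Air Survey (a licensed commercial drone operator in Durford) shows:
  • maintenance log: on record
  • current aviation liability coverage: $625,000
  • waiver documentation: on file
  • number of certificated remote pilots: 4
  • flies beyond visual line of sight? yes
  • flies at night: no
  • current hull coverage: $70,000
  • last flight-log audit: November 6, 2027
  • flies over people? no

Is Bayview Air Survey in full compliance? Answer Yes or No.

Yes

1. flight-log audit 41 days ago vs limit 45 → met
2. condition 'flies over people' does not hold → requirement n/a → met
3. condition 'flies beyond visual line of sight' holds; maintenance log present → met
4. certificated remote pilots 4 ≥ 2 → met
5. aviation liability coverage $625,000 ≥ $475,000 → met
6. hull coverage $70,000 ≥ $25,000 → met
7. waiver documentation present → met
8. condition 'flies at night' does not hold → requirement n/a → met
All met.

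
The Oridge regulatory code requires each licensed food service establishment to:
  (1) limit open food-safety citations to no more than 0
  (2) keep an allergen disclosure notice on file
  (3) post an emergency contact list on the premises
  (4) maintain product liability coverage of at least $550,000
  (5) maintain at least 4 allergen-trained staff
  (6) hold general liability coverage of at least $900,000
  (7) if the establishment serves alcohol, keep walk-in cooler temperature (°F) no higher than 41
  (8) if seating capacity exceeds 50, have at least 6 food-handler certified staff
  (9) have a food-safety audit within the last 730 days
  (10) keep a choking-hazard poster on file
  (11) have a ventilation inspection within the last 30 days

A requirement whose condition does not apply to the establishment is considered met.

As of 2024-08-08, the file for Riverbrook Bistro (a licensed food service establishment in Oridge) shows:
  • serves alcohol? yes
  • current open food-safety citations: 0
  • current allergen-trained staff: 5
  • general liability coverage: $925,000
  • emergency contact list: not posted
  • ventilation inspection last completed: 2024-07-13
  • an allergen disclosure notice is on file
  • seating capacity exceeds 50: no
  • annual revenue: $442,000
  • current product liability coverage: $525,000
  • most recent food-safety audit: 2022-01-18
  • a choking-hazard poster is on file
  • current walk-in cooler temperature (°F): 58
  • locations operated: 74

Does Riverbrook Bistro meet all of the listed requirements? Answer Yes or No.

No

1. open food-safety citations 0 ≤ 0 → met
2. allergen disclosure notice present → met
3. emergency contact list absent → not met
4. product liability coverage $525,000 < $550,000 → not met
5. allergen-trained staff 5 ≥ 4 → met
6. general liability coverage $925,000 ≥ $900,000 → met
7. condition 'serves alcohol' holds; walk-in cooler temperature (°F) 58 > 41 → not met
8. condition 'seating capacity exceeds 50' does not hold → requirement n/a → met
9. food-safety audit 933 days ago vs limit 730 → not met
10. choking-hazard poster present → met
11. ventilation inspection 26 days ago vs limit 30 → met
Not met: 3, 4, 7, 9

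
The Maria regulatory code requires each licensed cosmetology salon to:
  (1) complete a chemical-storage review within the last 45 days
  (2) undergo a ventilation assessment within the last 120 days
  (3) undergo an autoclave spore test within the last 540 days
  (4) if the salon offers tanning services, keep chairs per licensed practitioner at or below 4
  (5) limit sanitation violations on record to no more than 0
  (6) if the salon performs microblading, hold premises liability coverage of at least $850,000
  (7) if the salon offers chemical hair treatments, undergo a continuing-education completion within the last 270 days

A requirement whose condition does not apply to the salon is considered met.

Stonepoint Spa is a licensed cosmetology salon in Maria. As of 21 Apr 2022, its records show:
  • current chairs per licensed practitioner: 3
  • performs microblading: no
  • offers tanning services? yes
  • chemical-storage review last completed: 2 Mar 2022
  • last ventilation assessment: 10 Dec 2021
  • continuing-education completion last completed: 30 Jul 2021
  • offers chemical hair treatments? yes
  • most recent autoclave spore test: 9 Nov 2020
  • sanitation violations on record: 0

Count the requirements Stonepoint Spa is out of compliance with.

1. chemical-storage review 50 days ago vs limit 45 → not met
2. ventilation assessment 132 days ago vs limit 120 → not met
3. autoclave spore test 528 days ago vs limit 540 → met
4. condition 'offers tanning services' holds; chairs per licensed practitioner 3 ≤ 4 → met
5. sanitation violations on record 0 ≤ 0 → met
6. condition 'performs microblading' does not hold → requirement n/a → met
7. condition 'offers chemical hair treatments' holds; continuing-education completion 265 days ago vs limit 270 → met
Not met: 2 of 7

2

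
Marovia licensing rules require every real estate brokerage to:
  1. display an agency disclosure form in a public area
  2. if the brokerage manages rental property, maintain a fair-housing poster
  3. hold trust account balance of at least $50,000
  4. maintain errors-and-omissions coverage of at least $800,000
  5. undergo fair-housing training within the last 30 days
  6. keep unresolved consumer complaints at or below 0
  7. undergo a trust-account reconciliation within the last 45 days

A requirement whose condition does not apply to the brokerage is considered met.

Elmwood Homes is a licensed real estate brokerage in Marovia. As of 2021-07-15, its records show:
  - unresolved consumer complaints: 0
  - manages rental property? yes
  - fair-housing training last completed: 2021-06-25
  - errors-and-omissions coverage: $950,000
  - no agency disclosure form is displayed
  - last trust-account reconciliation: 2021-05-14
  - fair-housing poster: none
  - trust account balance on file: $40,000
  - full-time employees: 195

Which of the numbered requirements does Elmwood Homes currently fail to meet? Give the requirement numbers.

1, 2, 3, 7

1. agency disclosure form absent → not met
2. condition 'manages rental property' holds; fair-housing poster absent → not met
3. trust account balance $40,000 < $50,000 → not met
4. errors-and-omissions coverage $950,000 ≥ $800,000 → met
5. fair-housing training 20 days ago vs limit 30 → met
6. unresolved consumer complaints 0 ≤ 0 → met
7. trust-account reconciliation 62 days ago vs limit 45 → not met
Not met: 1, 2, 3, 7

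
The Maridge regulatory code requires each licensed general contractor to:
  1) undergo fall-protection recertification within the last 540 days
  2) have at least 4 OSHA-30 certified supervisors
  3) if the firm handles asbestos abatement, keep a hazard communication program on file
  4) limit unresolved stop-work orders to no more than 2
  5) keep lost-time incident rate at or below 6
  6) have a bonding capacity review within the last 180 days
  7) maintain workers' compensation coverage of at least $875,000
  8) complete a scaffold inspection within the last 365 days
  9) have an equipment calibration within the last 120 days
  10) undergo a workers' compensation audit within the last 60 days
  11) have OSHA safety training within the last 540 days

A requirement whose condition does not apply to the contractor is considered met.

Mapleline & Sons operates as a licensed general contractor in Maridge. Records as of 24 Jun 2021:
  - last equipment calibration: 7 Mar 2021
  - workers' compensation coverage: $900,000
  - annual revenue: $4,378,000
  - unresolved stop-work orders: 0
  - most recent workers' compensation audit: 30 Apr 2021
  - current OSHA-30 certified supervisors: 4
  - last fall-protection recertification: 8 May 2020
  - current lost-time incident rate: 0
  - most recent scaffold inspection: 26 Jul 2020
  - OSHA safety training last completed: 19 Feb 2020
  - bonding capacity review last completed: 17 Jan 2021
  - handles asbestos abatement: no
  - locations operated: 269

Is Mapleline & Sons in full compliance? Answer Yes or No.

1. fall-protection recertification 412 days ago vs limit 540 → met
2. OSHA-30 certified supervisors 4 ≥ 4 → met
3. condition 'handles asbestos abatement' does not hold → requirement n/a → met
4. unresolved stop-work orders 0 ≤ 2 → met
5. lost-time incident rate 0 ≤ 6 → met
6. bonding capacity review 158 days ago vs limit 180 → met
7. workers' compensation coverage $900,000 ≥ $875,000 → met
8. scaffold inspection 333 days ago vs limit 365 → met
9. equipment calibration 109 days ago vs limit 120 → met
10. workers' compensation audit 55 days ago vs limit 60 → met
11. OSHA safety training 491 days ago vs limit 540 → met
All met.

Yes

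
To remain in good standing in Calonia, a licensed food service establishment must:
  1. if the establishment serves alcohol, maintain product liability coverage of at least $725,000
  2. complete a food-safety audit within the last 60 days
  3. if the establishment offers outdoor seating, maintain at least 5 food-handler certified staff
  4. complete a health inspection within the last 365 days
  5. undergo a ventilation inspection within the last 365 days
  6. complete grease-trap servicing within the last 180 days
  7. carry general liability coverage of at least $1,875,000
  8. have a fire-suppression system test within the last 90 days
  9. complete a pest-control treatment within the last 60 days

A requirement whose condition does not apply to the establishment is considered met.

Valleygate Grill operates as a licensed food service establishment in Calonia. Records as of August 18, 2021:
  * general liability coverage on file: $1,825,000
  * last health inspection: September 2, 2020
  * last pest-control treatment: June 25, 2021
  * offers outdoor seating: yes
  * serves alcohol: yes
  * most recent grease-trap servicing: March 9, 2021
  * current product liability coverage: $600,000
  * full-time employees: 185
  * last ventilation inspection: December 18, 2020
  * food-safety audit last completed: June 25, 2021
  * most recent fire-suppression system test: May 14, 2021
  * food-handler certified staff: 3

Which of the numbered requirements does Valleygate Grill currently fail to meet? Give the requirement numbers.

1. condition 'serves alcohol' holds; product liability coverage $600,000 < $725,000 → not met
2. food-safety audit 54 days ago vs limit 60 → met
3. condition 'offers outdoor seating' holds; food-handler certified staff 3 < 5 → not met
4. health inspection 350 days ago vs limit 365 → met
5. ventilation inspection 243 days ago vs limit 365 → met
6. grease-trap servicing 162 days ago vs limit 180 → met
7. general liability coverage $1,825,000 < $1,875,000 → not met
8. fire-suppression system test 96 days ago vs limit 90 → not met
9. pest-control treatment 54 days ago vs limit 60 → met
Not met: 1, 3, 7, 8

1, 3, 7, 8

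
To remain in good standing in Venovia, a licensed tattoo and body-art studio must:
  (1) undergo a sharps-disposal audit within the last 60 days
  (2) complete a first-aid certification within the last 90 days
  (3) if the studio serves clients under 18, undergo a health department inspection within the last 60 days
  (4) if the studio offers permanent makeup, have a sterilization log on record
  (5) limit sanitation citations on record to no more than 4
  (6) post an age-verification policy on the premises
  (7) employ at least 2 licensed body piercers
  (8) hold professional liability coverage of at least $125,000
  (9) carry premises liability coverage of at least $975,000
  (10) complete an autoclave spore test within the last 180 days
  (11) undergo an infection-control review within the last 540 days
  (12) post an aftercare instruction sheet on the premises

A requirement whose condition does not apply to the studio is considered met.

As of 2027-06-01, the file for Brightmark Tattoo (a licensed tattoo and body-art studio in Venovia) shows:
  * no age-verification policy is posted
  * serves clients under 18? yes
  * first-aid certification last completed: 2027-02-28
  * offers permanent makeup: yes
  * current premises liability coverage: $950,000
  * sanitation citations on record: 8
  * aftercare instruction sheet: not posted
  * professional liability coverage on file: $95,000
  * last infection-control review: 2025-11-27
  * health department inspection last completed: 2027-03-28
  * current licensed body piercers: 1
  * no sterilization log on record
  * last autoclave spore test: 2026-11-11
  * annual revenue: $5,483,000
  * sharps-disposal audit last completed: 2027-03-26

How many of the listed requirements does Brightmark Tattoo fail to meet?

1. sharps-disposal audit 67 days ago vs limit 60 → not met
2. first-aid certification 93 days ago vs limit 90 → not met
3. condition 'serves clients under 18' holds; health department inspection 65 days ago vs limit 60 → not met
4. condition 'offers permanent makeup' holds; sterilization log absent → not met
5. sanitation citations on record 8 > 4 → not met
6. age-verification policy absent → not met
7. licensed body piercers 1 < 2 → not met
8. professional liability coverage $95,000 < $125,000 → not met
9. premises liability coverage $950,000 < $975,000 → not met
10. autoclave spore test 202 days ago vs limit 180 → not met
11. infection-control review 551 days ago vs limit 540 → not met
12. aftercare instruction sheet absent → not met
Not met: 12 of 12

12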